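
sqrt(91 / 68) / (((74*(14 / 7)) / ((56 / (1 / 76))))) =532*sqrt(1547) / 629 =33.27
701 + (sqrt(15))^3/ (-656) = 701 - 15* sqrt(15)/ 656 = 700.91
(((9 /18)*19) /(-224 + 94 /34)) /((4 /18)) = -2907 /15044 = -0.19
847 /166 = 5.10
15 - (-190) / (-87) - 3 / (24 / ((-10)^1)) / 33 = 49205 / 3828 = 12.85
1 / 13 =0.08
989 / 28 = 35.32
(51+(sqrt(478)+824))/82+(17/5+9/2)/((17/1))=sqrt(478)/82+38807/3485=11.40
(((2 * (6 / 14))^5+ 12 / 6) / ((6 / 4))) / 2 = 41390 / 50421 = 0.82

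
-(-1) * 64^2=4096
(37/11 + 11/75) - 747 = -613379/825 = -743.49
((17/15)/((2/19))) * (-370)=-11951/3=-3983.67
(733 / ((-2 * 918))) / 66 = -733 / 121176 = -0.01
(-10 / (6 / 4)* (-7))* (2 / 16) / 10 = 7 / 12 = 0.58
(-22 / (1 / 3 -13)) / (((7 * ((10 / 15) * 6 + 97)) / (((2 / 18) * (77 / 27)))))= 121 / 155439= 0.00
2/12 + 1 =7/6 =1.17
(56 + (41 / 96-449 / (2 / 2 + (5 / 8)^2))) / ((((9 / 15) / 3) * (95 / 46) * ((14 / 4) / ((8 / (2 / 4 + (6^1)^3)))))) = -104720978 / 15376263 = -6.81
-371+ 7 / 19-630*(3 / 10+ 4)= -58513 / 19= -3079.63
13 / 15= 0.87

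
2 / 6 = 1 / 3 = 0.33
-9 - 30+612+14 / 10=2872 / 5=574.40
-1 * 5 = -5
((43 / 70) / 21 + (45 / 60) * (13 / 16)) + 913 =42977561 / 47040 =913.64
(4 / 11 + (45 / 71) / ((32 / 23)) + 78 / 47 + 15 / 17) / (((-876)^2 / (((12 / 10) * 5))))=67116679 / 2553905088768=0.00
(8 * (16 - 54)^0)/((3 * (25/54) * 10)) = 72/125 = 0.58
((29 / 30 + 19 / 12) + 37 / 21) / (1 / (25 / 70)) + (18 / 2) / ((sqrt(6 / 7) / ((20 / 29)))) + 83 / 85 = 251543 / 99960 + 30 * sqrt(42) / 29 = 9.22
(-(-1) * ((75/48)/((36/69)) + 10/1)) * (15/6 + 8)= 17465/128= 136.45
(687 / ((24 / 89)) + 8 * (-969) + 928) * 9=-38487.38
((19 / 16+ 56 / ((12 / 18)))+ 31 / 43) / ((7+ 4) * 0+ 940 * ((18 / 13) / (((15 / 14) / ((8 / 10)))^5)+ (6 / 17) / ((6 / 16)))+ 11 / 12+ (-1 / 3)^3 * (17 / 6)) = 2066481650390625 / 28566508480476788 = 0.07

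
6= 6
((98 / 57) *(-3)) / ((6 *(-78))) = 49 / 4446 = 0.01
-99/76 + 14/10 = 37/380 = 0.10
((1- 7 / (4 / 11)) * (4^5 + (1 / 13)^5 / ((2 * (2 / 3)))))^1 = -111019577563 / 5940688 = -18688.00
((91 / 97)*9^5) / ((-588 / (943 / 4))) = -241293897 / 10864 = -22210.41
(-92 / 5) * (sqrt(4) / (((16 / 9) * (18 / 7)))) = -161 / 20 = -8.05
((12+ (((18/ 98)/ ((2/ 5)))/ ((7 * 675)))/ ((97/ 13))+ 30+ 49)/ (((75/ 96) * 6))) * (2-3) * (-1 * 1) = 726638744/ 37429875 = 19.41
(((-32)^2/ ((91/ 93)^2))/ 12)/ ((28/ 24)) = 4428288/ 57967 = 76.39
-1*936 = -936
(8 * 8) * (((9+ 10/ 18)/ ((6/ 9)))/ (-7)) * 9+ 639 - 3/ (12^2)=-181591/ 336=-540.45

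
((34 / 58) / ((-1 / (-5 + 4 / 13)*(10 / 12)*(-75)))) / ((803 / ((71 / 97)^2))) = -10455034 / 356049497375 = -0.00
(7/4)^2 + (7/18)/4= 3.16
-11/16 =-0.69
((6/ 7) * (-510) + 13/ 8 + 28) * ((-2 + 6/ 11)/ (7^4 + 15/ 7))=22821/ 92521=0.25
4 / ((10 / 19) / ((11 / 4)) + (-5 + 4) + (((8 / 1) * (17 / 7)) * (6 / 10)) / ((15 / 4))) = 146300 / 84121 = 1.74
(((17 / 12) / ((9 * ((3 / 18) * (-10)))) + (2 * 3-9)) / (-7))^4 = 96254442001 / 2520473760000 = 0.04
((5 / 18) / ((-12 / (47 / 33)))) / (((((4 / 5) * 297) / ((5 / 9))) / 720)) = -29375 / 529254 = -0.06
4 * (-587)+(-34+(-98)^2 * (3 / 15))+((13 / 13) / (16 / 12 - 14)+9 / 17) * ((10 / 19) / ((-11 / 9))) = -461.39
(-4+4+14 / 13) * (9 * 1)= 9.69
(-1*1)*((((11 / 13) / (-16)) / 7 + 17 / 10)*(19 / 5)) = -234099 / 36400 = -6.43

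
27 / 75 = 9 / 25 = 0.36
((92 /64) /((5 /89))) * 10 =2047 /8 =255.88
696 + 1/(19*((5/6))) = 66126/95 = 696.06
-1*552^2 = -304704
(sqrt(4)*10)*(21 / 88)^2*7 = 15435 / 1936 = 7.97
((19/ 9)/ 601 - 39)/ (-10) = 105466/ 27045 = 3.90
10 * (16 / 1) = 160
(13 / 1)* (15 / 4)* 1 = 195 / 4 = 48.75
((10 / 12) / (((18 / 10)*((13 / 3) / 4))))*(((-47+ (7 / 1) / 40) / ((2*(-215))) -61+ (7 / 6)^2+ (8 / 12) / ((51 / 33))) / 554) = -0.05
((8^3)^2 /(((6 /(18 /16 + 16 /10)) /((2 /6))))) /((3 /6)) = 3571712 /45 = 79371.38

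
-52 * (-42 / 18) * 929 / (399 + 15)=169078 / 621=272.27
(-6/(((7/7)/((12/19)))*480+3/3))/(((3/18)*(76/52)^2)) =-6084/274721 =-0.02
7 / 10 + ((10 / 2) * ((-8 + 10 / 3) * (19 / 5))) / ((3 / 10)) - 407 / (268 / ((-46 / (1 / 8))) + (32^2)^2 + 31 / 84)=-26880001403633 / 91163166210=-294.86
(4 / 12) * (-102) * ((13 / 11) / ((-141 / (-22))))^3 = -597584 / 2803221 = -0.21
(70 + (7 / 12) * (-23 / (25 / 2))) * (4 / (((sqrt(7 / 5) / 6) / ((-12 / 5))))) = -70896 * sqrt(35) / 125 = -3355.41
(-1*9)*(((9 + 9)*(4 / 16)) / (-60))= 27 / 40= 0.68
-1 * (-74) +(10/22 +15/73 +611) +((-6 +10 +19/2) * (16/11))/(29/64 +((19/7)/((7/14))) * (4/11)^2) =35803134619/50970425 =702.43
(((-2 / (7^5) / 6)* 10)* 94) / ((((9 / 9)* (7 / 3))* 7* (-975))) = 188 / 160590885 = 0.00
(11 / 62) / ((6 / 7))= 0.21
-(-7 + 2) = 5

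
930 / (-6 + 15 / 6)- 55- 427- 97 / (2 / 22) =-12703 / 7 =-1814.71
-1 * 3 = -3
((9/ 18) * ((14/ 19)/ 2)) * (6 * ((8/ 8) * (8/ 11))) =168/ 209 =0.80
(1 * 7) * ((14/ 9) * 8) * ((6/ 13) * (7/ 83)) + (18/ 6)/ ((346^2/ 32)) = 3.39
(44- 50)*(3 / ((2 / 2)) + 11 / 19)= -408 / 19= -21.47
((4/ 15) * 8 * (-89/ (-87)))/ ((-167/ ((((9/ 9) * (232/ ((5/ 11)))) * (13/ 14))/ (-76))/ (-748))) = -304633472/ 4997475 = -60.96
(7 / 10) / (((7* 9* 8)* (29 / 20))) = 1 / 1044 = 0.00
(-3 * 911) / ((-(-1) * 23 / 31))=-84723 / 23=-3683.61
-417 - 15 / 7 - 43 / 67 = -196879 / 469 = -419.78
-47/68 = -0.69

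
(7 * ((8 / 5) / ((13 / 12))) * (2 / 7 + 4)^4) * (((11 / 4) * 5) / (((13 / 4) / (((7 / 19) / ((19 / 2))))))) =1710720000 / 2989441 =572.25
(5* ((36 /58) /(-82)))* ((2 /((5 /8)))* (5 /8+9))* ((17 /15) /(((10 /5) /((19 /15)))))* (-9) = 223839 /29725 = 7.53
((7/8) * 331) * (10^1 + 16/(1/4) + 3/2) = 349867/16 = 21866.69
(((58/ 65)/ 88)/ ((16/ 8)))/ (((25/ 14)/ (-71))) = -14413/ 71500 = -0.20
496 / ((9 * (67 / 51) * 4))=2108 / 201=10.49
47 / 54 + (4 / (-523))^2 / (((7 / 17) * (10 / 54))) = 450351781 / 516969810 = 0.87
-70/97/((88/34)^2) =-10115/93896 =-0.11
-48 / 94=-24 / 47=-0.51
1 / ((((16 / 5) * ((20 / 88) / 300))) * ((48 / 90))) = 12375 / 16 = 773.44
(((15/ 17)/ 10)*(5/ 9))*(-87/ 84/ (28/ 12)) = -145/ 6664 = -0.02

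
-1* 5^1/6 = -5/6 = -0.83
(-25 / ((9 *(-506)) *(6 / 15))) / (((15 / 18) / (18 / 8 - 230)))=-22775 / 6072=-3.75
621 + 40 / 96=7457 / 12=621.42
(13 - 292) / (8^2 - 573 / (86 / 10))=11997 / 113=106.17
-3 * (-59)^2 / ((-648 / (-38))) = -66139 / 108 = -612.40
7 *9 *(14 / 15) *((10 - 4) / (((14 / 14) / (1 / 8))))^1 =441 / 10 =44.10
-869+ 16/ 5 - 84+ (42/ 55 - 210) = -63747/ 55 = -1159.04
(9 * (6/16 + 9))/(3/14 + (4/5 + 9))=23625/2804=8.43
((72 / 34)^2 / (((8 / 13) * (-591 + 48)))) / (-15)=234 / 261545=0.00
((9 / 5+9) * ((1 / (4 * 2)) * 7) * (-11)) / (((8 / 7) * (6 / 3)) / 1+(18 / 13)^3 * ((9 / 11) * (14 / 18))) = -351702351 / 13448800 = -26.15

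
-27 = -27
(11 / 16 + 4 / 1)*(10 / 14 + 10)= 5625 / 112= 50.22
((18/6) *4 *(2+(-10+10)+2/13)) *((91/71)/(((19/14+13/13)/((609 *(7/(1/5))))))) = 233953440/781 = 299556.26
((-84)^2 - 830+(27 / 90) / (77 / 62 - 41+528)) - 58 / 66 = 31092709364 / 4994715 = 6225.12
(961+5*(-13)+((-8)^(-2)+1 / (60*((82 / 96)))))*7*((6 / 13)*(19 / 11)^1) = 5000.25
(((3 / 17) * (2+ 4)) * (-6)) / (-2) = 54 / 17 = 3.18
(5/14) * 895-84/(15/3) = 21199/70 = 302.84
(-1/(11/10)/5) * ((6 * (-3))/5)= 36/55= 0.65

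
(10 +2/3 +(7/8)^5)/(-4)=-1098997/393216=-2.79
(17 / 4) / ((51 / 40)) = 10 / 3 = 3.33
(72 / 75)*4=3.84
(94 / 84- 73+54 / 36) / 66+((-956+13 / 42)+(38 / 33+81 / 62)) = -20501203 / 21483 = -954.30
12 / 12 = 1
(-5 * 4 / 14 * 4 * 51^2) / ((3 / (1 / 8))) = -4335 / 7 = -619.29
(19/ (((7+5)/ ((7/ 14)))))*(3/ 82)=19/ 656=0.03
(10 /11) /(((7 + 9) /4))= 5 /22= 0.23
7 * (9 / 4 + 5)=203 / 4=50.75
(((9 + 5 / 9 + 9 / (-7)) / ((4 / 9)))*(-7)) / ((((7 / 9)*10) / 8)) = -4689 / 35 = -133.97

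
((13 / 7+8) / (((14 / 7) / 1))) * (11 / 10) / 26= 759 / 3640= 0.21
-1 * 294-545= -839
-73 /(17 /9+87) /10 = -657 /8000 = -0.08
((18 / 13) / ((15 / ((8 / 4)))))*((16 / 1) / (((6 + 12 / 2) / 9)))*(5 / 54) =8 / 39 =0.21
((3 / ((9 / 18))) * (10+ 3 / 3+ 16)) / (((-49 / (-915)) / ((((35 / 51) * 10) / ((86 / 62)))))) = 76585500 / 5117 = 14966.88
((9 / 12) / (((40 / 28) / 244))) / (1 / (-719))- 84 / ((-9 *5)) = -2763061 / 30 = -92102.03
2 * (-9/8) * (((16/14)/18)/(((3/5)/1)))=-5/21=-0.24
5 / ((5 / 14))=14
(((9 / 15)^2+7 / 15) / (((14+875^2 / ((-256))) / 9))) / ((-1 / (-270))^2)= -182.21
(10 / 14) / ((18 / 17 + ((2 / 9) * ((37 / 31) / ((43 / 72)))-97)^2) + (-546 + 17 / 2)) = 302071130 / 3715848840781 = 0.00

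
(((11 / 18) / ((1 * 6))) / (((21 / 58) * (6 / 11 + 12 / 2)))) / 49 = 3509 / 4000752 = 0.00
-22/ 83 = -0.27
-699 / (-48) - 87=-1159 / 16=-72.44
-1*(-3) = 3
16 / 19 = 0.84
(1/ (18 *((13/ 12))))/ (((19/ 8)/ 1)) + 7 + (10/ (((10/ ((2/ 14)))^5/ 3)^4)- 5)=1195288149138227774980000000000000060021/ 591260693265304927410000000000000000000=2.02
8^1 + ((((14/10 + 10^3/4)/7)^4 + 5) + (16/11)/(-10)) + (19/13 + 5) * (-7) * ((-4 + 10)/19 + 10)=6781289533002142/4077198125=1663222.96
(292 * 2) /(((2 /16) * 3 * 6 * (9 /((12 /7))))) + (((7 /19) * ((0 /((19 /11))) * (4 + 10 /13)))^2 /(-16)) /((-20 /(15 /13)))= 9344 /189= 49.44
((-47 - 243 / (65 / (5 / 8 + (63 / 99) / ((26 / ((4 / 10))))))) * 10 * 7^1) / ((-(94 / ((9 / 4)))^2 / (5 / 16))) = 10408381011 / 16820350976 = 0.62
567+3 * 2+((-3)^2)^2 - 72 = 582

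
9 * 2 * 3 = 54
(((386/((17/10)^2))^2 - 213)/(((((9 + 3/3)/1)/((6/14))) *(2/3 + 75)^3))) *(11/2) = 1311703494057/136773289694020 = 0.01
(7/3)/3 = 7/9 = 0.78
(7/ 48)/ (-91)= -1/ 624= -0.00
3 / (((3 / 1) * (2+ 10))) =1 / 12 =0.08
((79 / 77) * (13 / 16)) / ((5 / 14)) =1027 / 440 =2.33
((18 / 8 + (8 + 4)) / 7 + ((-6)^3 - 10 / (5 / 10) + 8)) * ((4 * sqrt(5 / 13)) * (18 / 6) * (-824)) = 15640344 * sqrt(65) / 91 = 1385675.65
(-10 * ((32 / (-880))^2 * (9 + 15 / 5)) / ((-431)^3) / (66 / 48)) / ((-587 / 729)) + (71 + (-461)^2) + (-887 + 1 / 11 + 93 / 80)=211706.25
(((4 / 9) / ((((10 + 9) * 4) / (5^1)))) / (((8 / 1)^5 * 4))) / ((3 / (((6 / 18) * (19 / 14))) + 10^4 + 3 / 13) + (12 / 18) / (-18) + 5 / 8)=0.00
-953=-953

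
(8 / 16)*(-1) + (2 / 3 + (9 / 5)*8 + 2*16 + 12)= 1757 / 30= 58.57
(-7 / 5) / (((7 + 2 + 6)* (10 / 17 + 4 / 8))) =-238 / 2775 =-0.09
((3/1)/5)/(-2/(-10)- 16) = -3/79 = -0.04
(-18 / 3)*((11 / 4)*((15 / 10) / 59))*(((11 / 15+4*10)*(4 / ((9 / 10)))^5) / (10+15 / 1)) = -1376460800 / 1161297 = -1185.28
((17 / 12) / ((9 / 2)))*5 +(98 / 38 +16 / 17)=88853 / 17442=5.09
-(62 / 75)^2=-0.68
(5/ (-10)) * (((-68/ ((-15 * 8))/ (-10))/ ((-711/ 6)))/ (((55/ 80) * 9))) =-68/ 1759725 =-0.00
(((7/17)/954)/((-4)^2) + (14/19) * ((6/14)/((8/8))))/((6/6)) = 1557061/4930272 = 0.32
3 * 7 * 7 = 147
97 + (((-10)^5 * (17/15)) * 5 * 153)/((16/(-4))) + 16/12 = 65025295/3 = 21675098.33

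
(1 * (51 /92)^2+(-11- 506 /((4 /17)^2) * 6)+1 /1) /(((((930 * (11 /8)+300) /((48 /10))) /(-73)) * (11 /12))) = 162665755752 /12248995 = 13279.93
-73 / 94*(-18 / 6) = 219 / 94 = 2.33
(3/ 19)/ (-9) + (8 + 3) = 626/ 57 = 10.98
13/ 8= 1.62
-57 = -57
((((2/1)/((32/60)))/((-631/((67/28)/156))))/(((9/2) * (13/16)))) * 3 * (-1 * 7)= 335/639834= 0.00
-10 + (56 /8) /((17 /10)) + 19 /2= 123 /34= 3.62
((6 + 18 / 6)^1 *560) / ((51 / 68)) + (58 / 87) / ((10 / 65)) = 20173 / 3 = 6724.33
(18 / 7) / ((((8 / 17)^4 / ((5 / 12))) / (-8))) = -1252815 / 7168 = -174.78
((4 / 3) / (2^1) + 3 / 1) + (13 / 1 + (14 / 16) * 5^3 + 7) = 3193 / 24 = 133.04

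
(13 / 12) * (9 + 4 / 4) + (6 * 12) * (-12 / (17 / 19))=-97391 / 102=-954.81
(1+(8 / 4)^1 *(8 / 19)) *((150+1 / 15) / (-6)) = -46.07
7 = 7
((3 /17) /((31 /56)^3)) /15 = 175616 /2532235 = 0.07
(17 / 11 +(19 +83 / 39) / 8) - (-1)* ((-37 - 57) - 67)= -67273 / 429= -156.81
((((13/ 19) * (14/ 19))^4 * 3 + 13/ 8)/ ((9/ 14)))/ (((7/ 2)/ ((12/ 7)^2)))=1976952836456/ 832194589009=2.38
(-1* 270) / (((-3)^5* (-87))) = -10 / 783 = -0.01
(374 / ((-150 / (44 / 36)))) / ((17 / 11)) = -1331 / 675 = -1.97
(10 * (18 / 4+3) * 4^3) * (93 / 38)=223200 / 19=11747.37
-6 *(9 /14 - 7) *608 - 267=160467 /7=22923.86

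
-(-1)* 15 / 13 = 15 / 13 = 1.15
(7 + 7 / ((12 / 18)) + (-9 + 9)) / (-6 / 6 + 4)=35 / 6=5.83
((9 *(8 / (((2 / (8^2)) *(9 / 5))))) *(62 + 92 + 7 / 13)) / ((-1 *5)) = -514304 / 13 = -39561.85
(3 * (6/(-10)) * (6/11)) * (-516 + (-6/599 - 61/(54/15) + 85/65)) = 223556403/428285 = 521.98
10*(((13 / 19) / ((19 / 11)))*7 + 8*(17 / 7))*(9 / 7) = 5049270 / 17689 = 285.45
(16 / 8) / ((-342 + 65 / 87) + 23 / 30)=-580 / 98741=-0.01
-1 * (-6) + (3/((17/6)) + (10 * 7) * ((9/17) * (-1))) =-30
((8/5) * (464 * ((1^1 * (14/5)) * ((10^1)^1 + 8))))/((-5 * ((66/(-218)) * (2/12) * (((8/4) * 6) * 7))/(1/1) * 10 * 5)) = 1213824/34375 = 35.31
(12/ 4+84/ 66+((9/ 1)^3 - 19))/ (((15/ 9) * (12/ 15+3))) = 23571/ 209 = 112.78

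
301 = 301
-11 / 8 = -1.38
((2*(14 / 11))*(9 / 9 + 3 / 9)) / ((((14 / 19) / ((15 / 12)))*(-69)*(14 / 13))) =-1235 / 15939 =-0.08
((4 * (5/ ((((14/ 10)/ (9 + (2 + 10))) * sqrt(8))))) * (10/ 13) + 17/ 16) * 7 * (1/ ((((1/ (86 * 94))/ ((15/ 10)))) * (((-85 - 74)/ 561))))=-11904700500 * sqrt(2)/ 689 - 134919939/ 424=-24753314.66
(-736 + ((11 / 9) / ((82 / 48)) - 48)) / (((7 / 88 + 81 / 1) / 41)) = -8478272 / 21405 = -396.09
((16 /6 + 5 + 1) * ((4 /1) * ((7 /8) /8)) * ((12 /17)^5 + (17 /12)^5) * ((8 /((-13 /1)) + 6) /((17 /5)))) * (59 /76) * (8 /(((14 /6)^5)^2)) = 248258448346806675 /5414537945634019328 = 0.05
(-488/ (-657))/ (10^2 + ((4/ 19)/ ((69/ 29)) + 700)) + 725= 41635462789/ 57428151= 725.00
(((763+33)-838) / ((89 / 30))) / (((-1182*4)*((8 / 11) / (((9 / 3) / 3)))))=1155 / 280528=0.00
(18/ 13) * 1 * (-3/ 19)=-54/ 247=-0.22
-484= -484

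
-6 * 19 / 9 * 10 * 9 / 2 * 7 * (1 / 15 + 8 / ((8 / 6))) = -24206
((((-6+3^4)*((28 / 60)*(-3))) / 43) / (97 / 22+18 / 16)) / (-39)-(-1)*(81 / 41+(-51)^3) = -1480568989850 / 11161553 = -132649.01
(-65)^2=4225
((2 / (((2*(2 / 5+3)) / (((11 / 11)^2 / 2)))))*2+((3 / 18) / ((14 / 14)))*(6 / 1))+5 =107 / 17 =6.29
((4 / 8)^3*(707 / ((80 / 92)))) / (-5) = -16261 / 800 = -20.33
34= 34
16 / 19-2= -22 / 19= -1.16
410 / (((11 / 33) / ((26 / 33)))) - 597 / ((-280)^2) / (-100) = 83574406567 / 86240000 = 969.09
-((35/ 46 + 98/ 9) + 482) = -204371/ 414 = -493.65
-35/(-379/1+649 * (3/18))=42/325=0.13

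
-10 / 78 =-5 / 39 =-0.13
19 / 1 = 19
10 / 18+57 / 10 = 563 / 90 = 6.26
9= 9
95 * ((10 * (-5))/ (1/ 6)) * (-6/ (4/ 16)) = 684000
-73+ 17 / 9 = -640 / 9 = -71.11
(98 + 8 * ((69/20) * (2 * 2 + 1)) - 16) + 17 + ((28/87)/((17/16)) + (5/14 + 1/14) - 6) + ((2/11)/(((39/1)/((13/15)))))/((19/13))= 7521318386/32456655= 231.73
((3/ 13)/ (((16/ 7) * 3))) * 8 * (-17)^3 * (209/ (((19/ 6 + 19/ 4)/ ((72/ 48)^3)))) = -30642381/ 260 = -117855.31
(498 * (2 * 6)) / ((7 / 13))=77688 / 7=11098.29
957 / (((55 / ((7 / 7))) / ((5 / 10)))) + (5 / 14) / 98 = 59707 / 6860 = 8.70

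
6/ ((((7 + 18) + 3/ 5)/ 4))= 15/ 16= 0.94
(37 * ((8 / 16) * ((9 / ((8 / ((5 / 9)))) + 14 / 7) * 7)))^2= 29582721 / 256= 115557.50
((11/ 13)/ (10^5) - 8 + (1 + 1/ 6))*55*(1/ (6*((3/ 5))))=-293149637/ 2808000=-104.40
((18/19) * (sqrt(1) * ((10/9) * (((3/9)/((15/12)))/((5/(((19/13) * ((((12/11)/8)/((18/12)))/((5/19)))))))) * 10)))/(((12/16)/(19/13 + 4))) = 172672/83655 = 2.06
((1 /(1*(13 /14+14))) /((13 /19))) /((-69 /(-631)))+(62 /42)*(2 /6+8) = 2734489 /207207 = 13.20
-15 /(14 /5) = -75 /14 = -5.36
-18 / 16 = -9 / 8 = -1.12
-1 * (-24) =24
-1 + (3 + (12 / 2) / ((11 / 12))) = 94 / 11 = 8.55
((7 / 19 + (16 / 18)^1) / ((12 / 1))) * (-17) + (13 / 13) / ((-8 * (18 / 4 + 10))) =-26627 / 14877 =-1.79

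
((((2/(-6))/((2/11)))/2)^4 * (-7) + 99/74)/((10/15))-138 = -73350931/511488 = -143.41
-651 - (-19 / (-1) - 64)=-606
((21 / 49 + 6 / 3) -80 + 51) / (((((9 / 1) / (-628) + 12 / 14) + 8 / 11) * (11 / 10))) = -1168080 / 75923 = -15.39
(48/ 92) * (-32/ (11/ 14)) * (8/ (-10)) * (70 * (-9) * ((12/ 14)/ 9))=-258048/ 253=-1019.95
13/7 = 1.86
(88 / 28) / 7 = 22 / 49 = 0.45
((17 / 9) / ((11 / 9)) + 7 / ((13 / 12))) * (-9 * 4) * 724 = -29843280 / 143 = -208694.27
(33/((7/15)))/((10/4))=198/7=28.29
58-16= 42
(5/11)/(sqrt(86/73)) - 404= -404+5 * sqrt(6278)/946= -403.58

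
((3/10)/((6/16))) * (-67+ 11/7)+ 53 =23/35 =0.66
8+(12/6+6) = 16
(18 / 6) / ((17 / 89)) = 267 / 17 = 15.71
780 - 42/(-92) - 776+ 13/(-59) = 11497/2714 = 4.24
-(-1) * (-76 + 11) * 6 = -390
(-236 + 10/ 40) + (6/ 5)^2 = -23431/ 100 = -234.31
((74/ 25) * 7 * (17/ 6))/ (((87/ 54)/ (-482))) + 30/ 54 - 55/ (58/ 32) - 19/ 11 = -43547456/ 2475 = -17594.93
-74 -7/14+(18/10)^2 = -3563/50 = -71.26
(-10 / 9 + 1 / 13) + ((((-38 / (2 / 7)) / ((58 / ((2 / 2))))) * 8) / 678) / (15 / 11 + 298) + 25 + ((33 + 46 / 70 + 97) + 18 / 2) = 7230462357806 / 44189804295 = 163.62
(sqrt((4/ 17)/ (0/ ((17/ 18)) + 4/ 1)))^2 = 1/ 17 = 0.06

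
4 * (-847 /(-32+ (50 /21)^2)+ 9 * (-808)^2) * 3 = 204689653317 /2903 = 70509698.01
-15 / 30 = -0.50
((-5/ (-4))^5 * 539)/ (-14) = -240625/ 2048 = -117.49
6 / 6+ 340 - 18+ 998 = 1321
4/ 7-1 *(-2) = 18/ 7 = 2.57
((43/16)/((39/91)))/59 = 301/2832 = 0.11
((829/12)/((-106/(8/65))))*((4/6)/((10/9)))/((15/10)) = -1658/51675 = -0.03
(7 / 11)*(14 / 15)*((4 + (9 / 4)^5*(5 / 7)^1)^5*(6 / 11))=29470217235429000970421317 / 482729585058775040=61049121.80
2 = 2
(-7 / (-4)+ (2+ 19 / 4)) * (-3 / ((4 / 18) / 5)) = -2295 / 4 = -573.75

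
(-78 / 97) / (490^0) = -78 / 97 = -0.80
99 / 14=7.07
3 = 3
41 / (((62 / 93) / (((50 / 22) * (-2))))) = -3075 / 11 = -279.55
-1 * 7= -7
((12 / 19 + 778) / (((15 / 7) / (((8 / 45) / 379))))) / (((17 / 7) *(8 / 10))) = 1449812 / 16526295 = 0.09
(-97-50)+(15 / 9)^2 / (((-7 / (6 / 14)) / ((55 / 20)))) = -86711 / 588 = -147.47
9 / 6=3 / 2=1.50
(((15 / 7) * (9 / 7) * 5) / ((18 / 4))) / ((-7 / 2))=-300 / 343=-0.87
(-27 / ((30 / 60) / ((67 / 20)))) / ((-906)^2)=-201 / 912040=-0.00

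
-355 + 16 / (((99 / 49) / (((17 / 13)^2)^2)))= -938295881 / 2827539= -331.84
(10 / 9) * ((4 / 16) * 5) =1.39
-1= -1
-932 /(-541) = 932 /541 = 1.72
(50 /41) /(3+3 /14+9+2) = 0.09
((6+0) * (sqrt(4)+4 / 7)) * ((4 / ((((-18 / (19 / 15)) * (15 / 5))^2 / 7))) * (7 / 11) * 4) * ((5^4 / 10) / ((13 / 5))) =505400 / 34749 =14.54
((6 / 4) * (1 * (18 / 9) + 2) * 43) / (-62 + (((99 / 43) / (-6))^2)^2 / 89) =-1256040136992 / 301837916767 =-4.16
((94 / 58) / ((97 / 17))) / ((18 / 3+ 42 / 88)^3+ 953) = 68062016 / 293478818801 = 0.00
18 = 18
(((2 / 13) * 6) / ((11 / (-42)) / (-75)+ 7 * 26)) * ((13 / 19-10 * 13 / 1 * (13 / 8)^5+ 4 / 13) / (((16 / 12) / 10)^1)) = -422209110605625 / 7540333039616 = -55.99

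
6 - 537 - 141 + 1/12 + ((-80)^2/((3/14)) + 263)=117831/4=29457.75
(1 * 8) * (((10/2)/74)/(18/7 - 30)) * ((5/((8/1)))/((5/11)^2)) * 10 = -4235/7104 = -0.60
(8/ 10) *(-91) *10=-728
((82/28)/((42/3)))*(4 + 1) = 205/196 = 1.05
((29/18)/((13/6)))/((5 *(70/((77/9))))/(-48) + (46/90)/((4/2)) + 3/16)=-76560/42133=-1.82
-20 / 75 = -0.27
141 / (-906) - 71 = -21489 / 302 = -71.16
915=915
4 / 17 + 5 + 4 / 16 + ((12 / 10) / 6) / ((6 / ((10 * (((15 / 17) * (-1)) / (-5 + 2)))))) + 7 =151 / 12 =12.58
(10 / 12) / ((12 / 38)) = 95 / 36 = 2.64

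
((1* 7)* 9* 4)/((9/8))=224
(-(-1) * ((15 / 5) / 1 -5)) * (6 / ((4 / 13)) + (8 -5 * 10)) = 45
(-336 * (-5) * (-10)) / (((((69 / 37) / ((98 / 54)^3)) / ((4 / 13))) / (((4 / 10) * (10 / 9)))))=-390029964800 / 52966953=-7363.65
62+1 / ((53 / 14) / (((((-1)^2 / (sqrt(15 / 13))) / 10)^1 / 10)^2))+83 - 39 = 106.00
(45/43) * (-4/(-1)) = 180/43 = 4.19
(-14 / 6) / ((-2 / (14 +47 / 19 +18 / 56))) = 19.59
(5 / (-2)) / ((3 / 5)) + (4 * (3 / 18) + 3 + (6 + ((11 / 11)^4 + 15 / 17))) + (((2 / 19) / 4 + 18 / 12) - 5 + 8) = 7693 / 646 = 11.91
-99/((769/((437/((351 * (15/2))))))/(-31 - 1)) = 307648/449865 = 0.68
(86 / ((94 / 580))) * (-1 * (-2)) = 49880 / 47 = 1061.28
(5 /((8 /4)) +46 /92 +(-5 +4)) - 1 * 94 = -92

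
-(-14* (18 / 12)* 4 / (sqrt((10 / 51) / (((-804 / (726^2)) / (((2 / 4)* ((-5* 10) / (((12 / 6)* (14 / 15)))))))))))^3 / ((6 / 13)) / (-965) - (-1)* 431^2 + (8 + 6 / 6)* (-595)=180406 - 2275302848* sqrt(47838) / 26711818203125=180405.98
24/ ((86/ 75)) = 900/ 43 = 20.93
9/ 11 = 0.82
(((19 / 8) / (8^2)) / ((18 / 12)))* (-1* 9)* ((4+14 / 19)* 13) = -1755 / 128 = -13.71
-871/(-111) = 871/111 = 7.85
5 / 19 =0.26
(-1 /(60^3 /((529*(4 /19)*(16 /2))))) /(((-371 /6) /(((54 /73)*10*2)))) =12696 /12864425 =0.00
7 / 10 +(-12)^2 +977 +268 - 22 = 13677 / 10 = 1367.70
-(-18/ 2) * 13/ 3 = 39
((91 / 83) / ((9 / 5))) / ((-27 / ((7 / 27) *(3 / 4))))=-3185 / 726084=-0.00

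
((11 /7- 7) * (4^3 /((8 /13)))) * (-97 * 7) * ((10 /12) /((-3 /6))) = -1916720 /3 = -638906.67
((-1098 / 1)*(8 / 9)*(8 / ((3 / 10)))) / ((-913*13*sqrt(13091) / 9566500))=741760000*sqrt(13091) / 462891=183345.85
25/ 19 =1.32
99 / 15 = 33 / 5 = 6.60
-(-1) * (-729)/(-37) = 729/37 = 19.70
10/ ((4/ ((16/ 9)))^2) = 160/ 81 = 1.98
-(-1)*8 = 8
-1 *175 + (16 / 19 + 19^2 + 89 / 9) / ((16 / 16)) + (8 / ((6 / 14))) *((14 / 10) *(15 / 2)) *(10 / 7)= 81521 / 171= 476.73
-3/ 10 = -0.30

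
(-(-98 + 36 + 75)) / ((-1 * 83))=13 / 83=0.16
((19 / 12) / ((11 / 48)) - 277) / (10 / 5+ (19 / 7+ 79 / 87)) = -1809339 / 37664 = -48.04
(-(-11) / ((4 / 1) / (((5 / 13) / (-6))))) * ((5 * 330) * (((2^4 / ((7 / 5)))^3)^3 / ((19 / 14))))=-712843177193.58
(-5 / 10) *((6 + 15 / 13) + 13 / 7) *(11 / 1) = -4510 / 91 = -49.56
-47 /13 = -3.62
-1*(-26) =26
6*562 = 3372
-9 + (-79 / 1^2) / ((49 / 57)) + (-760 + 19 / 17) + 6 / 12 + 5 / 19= -27191329 / 31654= -859.02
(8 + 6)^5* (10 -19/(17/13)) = -41412448/17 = -2436026.35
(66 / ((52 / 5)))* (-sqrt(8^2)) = -660 / 13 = -50.77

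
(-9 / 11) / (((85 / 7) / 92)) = -5796 / 935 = -6.20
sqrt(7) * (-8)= -8 * sqrt(7)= -21.17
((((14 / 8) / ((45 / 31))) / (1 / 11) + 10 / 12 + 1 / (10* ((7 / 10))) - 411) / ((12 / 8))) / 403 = -499921 / 761670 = -0.66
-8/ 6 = -1.33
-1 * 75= -75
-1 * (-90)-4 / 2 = 88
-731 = -731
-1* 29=-29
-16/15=-1.07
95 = 95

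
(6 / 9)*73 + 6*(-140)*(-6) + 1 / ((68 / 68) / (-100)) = 14966 / 3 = 4988.67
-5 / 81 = -0.06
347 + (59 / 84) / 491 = 347.00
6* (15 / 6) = 15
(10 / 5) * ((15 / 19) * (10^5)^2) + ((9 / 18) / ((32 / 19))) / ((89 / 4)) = 427200000000361 / 27056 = 15789473684.22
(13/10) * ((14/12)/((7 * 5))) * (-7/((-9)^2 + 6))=-91/26100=-0.00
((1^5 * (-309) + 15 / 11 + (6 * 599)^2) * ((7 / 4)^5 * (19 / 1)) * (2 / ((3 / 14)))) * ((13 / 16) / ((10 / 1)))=344066535474753 / 112640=3054567964.09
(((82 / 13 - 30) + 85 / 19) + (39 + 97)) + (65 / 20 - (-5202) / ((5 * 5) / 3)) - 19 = 17914203 / 24700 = 725.27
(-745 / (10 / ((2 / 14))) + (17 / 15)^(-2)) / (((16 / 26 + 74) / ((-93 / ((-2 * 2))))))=-48252399 / 15698480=-3.07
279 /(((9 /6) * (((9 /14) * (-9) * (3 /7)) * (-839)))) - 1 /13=11029 /883467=0.01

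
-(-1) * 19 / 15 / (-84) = -19 / 1260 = -0.02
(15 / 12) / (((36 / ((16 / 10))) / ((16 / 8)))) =1 / 9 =0.11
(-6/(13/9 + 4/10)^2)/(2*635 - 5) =-0.00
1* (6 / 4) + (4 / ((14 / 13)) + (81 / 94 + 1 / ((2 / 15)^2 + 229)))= 103080496 / 16953041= 6.08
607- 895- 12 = -300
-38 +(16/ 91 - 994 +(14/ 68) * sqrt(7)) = -93896/ 91 +7 * sqrt(7)/ 34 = -1031.28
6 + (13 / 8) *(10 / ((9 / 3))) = 137 / 12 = 11.42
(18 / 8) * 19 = 171 / 4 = 42.75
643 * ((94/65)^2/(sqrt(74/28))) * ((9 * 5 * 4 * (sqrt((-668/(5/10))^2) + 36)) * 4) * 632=709414991566848 * sqrt(518)/31265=516424465543.75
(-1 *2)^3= -8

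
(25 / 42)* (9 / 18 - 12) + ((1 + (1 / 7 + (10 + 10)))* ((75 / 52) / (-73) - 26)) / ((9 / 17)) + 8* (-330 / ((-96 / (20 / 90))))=-27631489 / 26572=-1039.87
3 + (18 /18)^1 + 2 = 6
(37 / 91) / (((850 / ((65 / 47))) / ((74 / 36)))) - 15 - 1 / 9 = -15211591 / 1006740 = -15.11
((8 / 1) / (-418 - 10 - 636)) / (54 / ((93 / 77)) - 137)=31 / 380513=0.00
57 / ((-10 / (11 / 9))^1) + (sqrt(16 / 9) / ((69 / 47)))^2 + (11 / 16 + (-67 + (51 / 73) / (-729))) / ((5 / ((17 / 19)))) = -256864672159 / 14263575120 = -18.01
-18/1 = -18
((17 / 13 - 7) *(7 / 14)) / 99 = -37 / 1287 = -0.03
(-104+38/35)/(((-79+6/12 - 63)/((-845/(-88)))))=304369/43582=6.98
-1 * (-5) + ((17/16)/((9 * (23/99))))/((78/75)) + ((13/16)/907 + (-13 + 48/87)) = -1751294045/251667104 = -6.96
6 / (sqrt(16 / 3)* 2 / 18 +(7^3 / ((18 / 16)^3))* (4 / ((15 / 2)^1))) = 5761082880 / 123363425749 - 13286025* sqrt(3) / 246726851498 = 0.05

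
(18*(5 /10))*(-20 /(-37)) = 180 /37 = 4.86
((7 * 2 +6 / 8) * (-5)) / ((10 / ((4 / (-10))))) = 59 / 20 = 2.95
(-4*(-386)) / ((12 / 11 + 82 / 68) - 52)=-31.06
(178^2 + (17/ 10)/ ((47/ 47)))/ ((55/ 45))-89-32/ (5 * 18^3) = 25835.66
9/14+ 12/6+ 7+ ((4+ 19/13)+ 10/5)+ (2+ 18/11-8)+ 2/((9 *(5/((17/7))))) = 1157539/90090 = 12.85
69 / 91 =0.76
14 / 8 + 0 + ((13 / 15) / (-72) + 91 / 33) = 53407 / 11880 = 4.50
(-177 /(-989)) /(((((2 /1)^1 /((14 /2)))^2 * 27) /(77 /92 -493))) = -338247 /8464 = -39.96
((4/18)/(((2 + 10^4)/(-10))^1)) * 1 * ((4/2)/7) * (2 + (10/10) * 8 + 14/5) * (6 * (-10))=5120/105021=0.05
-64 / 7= -9.14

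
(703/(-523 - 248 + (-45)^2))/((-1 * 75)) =-37/4950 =-0.01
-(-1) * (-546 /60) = -91 /10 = -9.10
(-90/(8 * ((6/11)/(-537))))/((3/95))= 2805825/8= 350728.12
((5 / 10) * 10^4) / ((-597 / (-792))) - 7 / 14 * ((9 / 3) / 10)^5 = 263999951643 / 39800000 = 6633.16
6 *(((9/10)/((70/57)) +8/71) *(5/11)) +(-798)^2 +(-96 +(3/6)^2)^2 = 282523349807/437360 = 645974.37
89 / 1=89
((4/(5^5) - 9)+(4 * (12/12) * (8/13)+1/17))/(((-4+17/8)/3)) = 35792928/3453125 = 10.37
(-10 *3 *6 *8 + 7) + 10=-1423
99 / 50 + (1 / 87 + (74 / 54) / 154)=3015142 / 1507275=2.00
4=4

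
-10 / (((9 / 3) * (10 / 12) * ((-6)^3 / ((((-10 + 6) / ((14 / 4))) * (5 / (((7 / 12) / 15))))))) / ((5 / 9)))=-2000 / 1323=-1.51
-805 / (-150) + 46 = 1541 / 30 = 51.37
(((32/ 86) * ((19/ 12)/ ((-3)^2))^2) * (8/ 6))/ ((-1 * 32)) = -361/ 752328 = -0.00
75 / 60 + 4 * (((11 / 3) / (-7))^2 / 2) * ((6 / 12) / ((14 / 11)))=18097 / 12348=1.47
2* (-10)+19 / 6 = -16.83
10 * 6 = 60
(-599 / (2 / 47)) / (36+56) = -153.01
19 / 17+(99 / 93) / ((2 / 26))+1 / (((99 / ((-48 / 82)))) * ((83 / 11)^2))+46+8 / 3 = 9470311212 / 148850623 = 63.62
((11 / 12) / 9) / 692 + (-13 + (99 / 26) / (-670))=-4232980451 / 325475280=-13.01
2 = 2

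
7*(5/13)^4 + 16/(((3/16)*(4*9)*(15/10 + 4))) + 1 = 1.58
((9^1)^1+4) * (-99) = -1287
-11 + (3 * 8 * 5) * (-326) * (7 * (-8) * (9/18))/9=365087/3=121695.67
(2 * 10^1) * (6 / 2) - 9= 51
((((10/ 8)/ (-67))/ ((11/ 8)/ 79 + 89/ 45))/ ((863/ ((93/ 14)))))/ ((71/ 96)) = -158695200/ 1630625690491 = -0.00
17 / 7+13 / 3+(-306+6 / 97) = -609422 / 2037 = -299.18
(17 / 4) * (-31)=-527 / 4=-131.75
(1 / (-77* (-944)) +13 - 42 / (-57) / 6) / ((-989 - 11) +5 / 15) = -54370681 / 4141834928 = -0.01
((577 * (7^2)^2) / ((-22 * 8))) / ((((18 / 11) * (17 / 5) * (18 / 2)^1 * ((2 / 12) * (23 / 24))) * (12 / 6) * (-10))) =1385377 / 28152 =49.21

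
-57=-57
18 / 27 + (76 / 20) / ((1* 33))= 43 / 55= 0.78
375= 375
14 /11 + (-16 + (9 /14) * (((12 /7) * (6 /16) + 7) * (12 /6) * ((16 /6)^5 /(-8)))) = -2624822 /14553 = -180.36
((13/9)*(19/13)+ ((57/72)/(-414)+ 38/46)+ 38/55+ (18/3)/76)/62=38470937/643753440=0.06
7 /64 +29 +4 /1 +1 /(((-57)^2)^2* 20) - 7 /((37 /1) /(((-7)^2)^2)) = -421.13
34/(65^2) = 34/4225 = 0.01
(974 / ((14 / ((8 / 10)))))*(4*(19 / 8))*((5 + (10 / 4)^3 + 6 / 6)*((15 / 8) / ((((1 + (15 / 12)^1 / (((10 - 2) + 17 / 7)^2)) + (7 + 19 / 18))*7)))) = 230323446027 / 681867928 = 337.78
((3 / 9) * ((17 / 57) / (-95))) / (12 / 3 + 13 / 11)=-187 / 925965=-0.00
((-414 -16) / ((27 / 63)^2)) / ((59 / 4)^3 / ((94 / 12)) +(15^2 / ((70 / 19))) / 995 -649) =8828633408 / 902329731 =9.78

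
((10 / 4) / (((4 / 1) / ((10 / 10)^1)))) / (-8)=-5 / 64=-0.08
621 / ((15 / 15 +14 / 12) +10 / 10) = 196.11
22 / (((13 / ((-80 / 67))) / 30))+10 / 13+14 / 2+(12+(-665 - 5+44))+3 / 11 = -491268 / 737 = -666.58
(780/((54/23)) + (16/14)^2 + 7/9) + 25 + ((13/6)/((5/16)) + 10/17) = 4583512/12495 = 366.83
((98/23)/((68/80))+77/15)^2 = 3541083049/34398225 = 102.94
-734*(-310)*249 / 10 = 5665746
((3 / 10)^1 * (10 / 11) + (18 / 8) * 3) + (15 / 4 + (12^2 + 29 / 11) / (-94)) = 433 / 47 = 9.21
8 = 8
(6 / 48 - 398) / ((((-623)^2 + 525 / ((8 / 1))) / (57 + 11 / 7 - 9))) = -1104501 / 21738899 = -0.05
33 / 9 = 11 / 3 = 3.67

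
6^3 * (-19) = -4104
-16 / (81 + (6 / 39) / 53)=-11024 / 55811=-0.20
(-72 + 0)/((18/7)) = -28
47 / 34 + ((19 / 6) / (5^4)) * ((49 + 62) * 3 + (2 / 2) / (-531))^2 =10123772171057 / 17975013750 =563.21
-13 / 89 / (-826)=13 / 73514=0.00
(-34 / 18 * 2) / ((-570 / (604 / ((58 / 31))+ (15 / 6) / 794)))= 28082113 / 13124820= 2.14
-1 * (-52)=52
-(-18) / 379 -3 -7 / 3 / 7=-3736 / 1137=-3.29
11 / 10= 1.10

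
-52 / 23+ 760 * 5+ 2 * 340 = 102988 / 23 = 4477.74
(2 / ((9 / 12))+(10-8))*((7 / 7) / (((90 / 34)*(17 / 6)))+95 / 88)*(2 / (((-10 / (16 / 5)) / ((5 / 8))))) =-11207 / 4950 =-2.26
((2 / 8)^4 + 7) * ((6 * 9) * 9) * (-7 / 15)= -1016631 / 640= -1588.49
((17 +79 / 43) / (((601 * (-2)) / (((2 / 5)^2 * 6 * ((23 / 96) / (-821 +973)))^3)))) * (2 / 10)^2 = -985527 / 453778270720000000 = -0.00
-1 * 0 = 0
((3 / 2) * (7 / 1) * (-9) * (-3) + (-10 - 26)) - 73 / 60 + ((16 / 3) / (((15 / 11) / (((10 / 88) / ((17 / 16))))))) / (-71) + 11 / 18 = 17879669 / 72420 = 246.89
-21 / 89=-0.24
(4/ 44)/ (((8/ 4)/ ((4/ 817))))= 2/ 8987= 0.00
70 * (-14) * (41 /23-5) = 72520 /23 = 3153.04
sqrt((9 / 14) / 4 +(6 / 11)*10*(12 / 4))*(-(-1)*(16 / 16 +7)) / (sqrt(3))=18.78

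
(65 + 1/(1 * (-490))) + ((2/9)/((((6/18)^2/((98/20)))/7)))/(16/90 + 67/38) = 163186771/1626310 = 100.34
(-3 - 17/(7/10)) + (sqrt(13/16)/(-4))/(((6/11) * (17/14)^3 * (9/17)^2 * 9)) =-191/7 - 3773 * sqrt(13)/148716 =-27.38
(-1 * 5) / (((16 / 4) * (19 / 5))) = -25 / 76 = -0.33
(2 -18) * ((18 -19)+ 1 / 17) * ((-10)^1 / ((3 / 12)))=-10240 / 17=-602.35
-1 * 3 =-3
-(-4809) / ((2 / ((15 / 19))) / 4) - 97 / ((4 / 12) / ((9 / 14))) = 1970019 / 266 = 7406.09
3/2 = 1.50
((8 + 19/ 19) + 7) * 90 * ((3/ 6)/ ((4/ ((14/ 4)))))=630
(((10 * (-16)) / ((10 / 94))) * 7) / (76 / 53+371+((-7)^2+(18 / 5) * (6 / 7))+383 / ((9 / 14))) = -10.32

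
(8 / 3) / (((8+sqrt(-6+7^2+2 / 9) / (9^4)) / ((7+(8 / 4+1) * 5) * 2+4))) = 396718580736 / 24794910907 - 2519424 * sqrt(389) / 24794910907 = 16.00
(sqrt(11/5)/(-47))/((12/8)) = -2* sqrt(55)/705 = -0.02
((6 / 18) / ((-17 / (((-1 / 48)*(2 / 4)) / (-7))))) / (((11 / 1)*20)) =-1 / 7539840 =-0.00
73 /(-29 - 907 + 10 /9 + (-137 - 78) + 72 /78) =-8541 /134429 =-0.06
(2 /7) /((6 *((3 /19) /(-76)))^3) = -752734096 /5103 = -147508.15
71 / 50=1.42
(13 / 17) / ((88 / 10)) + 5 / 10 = 439 / 748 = 0.59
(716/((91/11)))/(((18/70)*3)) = 39380/351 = 112.19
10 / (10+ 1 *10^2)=1 / 11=0.09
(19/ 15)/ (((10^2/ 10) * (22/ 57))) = 0.33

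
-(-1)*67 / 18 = 67 / 18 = 3.72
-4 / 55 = -0.07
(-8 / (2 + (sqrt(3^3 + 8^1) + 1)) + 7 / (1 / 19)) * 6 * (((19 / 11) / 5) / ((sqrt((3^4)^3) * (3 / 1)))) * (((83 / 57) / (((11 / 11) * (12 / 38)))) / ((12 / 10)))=2745557 / 5629338 - 3154 * sqrt(35) / 2814669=0.48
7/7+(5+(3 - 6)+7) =10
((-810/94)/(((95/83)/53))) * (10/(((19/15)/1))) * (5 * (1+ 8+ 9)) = -4810306500/16967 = -283509.55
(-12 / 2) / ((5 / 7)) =-42 / 5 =-8.40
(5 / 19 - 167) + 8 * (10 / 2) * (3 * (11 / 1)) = 21912 / 19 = 1153.26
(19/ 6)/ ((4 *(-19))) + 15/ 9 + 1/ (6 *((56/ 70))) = 11/ 6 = 1.83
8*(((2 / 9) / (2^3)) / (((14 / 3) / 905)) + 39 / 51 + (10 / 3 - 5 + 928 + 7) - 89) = 2428985 / 357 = 6803.88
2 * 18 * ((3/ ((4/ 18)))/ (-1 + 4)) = 162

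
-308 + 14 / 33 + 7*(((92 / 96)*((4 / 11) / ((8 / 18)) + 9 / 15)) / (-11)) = -308.44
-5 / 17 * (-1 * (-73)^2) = 26645 / 17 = 1567.35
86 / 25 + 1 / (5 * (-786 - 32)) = 70343 / 20450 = 3.44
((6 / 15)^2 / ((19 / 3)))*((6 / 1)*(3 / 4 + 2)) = 198 / 475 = 0.42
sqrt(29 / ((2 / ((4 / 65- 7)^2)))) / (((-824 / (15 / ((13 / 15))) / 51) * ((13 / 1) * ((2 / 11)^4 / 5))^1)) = -9961.09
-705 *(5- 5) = 0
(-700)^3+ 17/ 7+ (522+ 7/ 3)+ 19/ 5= -36014944291/ 105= -342999469.44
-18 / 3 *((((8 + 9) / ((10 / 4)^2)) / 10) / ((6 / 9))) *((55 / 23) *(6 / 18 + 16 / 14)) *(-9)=313038 / 4025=77.77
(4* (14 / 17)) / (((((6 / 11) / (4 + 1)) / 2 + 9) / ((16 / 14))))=1760 / 4233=0.42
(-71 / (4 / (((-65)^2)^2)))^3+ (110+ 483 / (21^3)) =-897788246197285903620846503263 / 28224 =-31809390809144200099944960.00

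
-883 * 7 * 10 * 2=-123620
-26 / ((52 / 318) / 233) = -37047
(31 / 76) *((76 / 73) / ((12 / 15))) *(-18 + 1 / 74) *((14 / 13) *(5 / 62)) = -232925 / 280904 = -0.83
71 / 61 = 1.16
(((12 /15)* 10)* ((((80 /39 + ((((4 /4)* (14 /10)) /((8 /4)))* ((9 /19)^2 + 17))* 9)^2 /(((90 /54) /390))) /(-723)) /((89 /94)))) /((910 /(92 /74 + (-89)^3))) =1188246791359725786428816 /45881667094297125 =25898073.60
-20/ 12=-5/ 3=-1.67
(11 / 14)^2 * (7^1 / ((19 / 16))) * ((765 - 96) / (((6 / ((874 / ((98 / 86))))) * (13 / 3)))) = 320234244 / 4459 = 71817.50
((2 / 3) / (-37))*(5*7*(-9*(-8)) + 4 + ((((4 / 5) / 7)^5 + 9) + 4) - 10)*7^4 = -88481852766 / 809375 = -109321.21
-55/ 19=-2.89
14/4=7/2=3.50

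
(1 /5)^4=1 /625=0.00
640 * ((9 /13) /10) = 576 /13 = 44.31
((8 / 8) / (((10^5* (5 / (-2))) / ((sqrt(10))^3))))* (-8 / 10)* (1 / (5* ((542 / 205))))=41* sqrt(10) / 16937500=0.00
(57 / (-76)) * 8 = -6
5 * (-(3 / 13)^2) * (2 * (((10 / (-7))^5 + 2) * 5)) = 29873700 / 2840383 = 10.52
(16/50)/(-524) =-0.00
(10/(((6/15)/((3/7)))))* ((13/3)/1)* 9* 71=207675/7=29667.86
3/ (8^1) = 3/ 8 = 0.38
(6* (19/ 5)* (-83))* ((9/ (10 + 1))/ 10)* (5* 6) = -4644.98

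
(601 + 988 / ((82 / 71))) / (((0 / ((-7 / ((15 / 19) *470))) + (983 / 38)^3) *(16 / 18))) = 3686266665 / 38944345567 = 0.09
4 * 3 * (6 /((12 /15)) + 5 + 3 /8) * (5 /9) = 515 /6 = 85.83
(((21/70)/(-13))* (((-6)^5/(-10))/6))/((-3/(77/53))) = 24948/17225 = 1.45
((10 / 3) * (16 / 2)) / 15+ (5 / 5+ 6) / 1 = 79 / 9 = 8.78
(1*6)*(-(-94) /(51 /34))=376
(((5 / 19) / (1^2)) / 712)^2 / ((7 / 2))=25 / 640523744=0.00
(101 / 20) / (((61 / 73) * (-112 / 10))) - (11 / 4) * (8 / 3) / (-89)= -1667983 / 3648288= -0.46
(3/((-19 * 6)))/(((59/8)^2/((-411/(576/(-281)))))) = -38497/396834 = -0.10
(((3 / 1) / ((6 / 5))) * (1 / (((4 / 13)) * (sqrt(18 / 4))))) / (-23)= -65 * sqrt(2) / 552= -0.17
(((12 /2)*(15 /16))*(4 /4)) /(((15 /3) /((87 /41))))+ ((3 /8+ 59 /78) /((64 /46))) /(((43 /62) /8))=11.77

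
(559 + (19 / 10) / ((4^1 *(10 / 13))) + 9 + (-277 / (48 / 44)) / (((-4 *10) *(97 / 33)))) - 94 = 476.78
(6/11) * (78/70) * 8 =1872/385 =4.86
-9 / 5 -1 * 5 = -34 / 5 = -6.80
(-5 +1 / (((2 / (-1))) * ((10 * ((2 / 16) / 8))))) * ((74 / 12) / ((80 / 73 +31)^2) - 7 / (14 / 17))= 5735385983 / 82344735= 69.65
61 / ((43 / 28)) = 1708 / 43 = 39.72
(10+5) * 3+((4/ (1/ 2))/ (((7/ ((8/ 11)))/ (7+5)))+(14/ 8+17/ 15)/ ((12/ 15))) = 216505/ 3696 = 58.58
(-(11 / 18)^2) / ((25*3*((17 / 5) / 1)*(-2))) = 121 / 165240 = 0.00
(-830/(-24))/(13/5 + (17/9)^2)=56025/9992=5.61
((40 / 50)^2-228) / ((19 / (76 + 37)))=-642292 / 475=-1352.19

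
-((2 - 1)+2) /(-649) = 3 /649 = 0.00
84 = 84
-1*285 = -285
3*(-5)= -15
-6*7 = -42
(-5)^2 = 25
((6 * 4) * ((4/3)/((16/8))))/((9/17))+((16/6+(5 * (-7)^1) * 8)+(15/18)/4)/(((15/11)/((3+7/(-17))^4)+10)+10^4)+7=37.19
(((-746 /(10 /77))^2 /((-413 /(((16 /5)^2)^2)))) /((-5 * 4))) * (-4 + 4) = 0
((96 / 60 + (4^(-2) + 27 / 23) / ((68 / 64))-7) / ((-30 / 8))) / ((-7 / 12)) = -132512 / 68425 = -1.94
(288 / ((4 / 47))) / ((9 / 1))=376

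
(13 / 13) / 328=1 / 328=0.00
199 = 199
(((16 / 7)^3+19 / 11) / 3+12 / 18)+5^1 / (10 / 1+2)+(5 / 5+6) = 572273 / 45276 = 12.64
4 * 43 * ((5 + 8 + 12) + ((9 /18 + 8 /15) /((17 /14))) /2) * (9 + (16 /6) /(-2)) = 25648726 /765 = 33527.75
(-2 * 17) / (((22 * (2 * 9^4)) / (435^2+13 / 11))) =-17692648 / 793881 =-22.29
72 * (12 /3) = 288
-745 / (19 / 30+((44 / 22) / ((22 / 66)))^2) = -22350 / 1099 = -20.34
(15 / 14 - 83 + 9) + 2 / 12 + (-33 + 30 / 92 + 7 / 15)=-507001 / 4830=-104.97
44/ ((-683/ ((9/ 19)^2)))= -3564/ 246563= -0.01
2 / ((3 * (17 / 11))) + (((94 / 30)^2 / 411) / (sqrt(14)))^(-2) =6105968049232 / 248863731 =24535.39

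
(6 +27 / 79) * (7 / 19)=3507 / 1501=2.34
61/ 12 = 5.08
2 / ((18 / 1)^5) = 1 / 944784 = 0.00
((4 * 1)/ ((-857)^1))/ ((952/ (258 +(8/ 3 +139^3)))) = -8057639/ 611898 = -13.17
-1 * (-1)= 1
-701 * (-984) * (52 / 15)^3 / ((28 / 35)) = 8082429056 / 225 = 35921906.92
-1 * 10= -10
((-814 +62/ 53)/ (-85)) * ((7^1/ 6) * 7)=78.10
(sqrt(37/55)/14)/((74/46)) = 23 * sqrt(2035)/28490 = 0.04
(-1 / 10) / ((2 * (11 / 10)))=-1 / 22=-0.05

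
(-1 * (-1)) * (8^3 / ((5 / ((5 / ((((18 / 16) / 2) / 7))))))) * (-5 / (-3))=286720 / 27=10619.26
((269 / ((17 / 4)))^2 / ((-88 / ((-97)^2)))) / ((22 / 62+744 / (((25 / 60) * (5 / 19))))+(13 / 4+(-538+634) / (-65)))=-54876078709400 / 869559941481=-63.11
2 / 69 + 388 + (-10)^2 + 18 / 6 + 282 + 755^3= 29695505714 / 69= 430369648.03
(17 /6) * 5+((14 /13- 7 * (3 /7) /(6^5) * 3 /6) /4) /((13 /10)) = 14.37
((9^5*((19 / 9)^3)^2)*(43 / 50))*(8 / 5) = 8091891532 / 1125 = 7192792.47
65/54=1.20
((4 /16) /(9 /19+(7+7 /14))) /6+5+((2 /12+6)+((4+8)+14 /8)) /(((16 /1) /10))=17.45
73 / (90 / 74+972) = 2701 / 36009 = 0.08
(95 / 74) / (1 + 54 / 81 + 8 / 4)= 285 / 814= 0.35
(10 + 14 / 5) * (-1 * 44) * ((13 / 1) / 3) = -36608 / 15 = -2440.53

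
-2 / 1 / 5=-2 / 5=-0.40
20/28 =5/7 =0.71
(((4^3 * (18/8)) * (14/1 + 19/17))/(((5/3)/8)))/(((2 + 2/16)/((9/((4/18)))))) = 287774208/1445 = 199151.70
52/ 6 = 26/ 3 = 8.67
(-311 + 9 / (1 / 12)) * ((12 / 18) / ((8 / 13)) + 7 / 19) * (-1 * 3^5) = 5442633 / 76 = 71613.59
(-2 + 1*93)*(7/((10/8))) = 2548/5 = 509.60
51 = 51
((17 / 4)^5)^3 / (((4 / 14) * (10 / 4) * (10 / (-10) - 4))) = -20036961360568710551 / 26843545600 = -746434977.67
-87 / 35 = -2.49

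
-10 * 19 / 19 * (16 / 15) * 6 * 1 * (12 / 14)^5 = -497664 / 16807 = -29.61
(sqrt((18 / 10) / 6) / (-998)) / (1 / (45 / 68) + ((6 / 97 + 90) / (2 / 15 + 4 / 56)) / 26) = -0.00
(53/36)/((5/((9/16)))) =53/320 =0.17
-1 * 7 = -7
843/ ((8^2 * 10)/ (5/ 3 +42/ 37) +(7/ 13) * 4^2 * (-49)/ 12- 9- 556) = -2.27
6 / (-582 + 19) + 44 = 24766 / 563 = 43.99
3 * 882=2646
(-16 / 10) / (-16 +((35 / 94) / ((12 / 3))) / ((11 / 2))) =0.10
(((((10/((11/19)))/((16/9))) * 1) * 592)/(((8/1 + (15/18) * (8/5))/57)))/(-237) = -1803195/12166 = -148.22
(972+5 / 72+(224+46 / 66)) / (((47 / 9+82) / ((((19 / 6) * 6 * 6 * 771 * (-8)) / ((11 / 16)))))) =-1332949777056 / 94985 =-14033266.06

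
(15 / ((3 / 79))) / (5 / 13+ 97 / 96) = 492960 / 1741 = 283.15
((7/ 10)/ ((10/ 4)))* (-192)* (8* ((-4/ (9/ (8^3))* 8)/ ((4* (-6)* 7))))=-1048576/ 225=-4660.34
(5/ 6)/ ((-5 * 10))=-1/ 60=-0.02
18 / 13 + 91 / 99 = 2965 / 1287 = 2.30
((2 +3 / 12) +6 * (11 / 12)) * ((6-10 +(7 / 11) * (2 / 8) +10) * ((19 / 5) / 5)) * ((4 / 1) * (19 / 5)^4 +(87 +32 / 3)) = 278850721763 / 8250000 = 33800.09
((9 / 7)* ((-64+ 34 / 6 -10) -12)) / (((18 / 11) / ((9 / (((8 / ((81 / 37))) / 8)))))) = -644193 / 518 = -1243.62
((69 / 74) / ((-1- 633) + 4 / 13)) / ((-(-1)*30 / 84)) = -2093 / 508010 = -0.00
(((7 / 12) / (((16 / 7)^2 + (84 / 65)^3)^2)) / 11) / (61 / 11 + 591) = 1267565294734375 / 777181725206288891904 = 0.00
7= 7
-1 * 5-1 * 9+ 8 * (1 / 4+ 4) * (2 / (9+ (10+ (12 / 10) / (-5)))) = -10.38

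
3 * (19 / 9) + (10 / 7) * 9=19.19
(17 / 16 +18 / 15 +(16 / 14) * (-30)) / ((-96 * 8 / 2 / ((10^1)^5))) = 11208125 / 1344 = 8339.38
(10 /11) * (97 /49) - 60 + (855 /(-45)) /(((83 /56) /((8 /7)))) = -3259134 /44737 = -72.85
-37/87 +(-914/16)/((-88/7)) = 252265/61248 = 4.12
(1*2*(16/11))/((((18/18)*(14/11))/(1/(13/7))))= 1.23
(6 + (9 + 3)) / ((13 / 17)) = 306 / 13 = 23.54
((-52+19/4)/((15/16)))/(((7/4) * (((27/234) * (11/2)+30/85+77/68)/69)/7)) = -30741984/4685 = -6561.79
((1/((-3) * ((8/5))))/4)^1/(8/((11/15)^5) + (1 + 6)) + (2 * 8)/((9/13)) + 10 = 33.11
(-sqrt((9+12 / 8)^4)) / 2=-441 / 8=-55.12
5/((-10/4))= -2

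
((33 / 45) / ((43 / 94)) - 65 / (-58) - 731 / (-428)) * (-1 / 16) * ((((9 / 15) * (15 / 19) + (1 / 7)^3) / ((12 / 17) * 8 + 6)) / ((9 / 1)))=-936689342513 / 743784098460480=-0.00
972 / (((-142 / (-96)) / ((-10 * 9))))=-4199040 / 71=-59141.41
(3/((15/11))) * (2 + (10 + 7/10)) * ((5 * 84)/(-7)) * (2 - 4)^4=-134112/5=-26822.40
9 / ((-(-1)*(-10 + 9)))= -9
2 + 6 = 8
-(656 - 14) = -642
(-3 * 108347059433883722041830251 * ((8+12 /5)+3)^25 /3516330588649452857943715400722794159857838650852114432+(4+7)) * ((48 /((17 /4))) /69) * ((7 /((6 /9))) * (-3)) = -634363315703383227600407367939343071822255785479983644752894755417443008227 /12804616802948862942457131312066805702675272826880000000000000000000000000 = -49.54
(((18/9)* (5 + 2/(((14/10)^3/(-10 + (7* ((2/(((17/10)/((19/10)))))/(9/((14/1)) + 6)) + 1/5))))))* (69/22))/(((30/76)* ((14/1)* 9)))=-412091/7669431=-0.05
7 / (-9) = -7 / 9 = -0.78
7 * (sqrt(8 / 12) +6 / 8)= 21 / 4 +7 * sqrt(6) / 3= 10.97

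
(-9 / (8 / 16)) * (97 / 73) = -1746 / 73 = -23.92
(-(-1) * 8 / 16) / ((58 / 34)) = 17 / 58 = 0.29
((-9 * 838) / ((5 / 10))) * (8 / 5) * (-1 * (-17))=-2051424 / 5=-410284.80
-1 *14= -14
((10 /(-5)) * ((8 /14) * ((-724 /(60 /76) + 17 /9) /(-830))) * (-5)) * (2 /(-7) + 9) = 10048652 /183015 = 54.91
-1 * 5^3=-125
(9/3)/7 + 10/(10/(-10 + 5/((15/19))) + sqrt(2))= -1509/329 - 605 *sqrt(2)/329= -7.19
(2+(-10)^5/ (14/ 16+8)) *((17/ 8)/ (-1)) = 6798793/ 284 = 23939.41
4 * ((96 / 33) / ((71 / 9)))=1152 / 781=1.48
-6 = -6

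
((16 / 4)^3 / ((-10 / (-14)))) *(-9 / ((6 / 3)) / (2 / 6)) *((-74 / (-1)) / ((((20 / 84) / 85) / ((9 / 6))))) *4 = -958656384 / 5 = -191731276.80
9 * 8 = 72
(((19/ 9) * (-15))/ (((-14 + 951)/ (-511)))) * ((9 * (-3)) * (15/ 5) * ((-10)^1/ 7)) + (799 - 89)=2708.35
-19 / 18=-1.06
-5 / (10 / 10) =-5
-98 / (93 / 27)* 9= -7938 / 31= -256.06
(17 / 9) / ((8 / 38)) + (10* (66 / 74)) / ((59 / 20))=942709 / 78588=12.00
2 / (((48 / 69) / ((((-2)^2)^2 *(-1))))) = -46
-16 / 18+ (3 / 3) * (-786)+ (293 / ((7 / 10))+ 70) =-18794 / 63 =-298.32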